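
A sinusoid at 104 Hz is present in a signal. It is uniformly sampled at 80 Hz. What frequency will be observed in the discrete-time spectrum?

104 Hz mod fs = 24 Hz.
24 Hz ≤ fs/2 = 40 Hz, appears at 24 Hz.

24 Hz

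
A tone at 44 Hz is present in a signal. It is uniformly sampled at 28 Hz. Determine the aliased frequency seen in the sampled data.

44 Hz mod fs = 16 Hz.
16 Hz > fs/2 = 14 Hz, folds to fs − 16 Hz = 12 Hz.

12 Hz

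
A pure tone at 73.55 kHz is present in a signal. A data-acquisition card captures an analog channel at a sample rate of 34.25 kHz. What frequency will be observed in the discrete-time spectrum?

5.05 kHz

73.55 kHz mod fs = 5.05 kHz.
5.05 kHz ≤ fs/2 = 17.125 kHz, appears at 5.05 kHz.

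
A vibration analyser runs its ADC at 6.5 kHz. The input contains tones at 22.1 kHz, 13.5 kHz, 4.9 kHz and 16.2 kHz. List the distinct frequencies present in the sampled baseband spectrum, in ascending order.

fs/2 = 3.25 kHz.
22.1 kHz mod fs = 2.6 kHz.
2.6 kHz ≤ fs/2 = 3.25 kHz, appears at 2.6 kHz.
13.5 kHz mod fs = 0.5 kHz.
0.5 kHz ≤ fs/2 = 3.25 kHz, appears at 0.5 kHz.
4.9 kHz > fs/2 = 3.25 kHz, folds to fs − 4.9 kHz = 1.6 kHz.
16.2 kHz mod fs = 3.2 kHz.
3.2 kHz ≤ fs/2 = 3.25 kHz, appears at 3.2 kHz.
Distinct values: {0.5 kHz, 1.6 kHz, 2.6 kHz, 3.2 kHz}.

0.5 kHz, 1.6 kHz, 2.6 kHz, 3.2 kHz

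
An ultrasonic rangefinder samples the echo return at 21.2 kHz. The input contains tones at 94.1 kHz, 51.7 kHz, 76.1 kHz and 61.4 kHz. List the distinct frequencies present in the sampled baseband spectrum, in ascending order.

2.2 kHz, 8.7 kHz, 9.3 kHz

fs/2 = 10.6 kHz.
94.1 kHz mod fs = 9.3 kHz.
9.3 kHz ≤ fs/2 = 10.6 kHz, appears at 9.3 kHz.
51.7 kHz mod fs = 9.3 kHz.
9.3 kHz ≤ fs/2 = 10.6 kHz, appears at 9.3 kHz.
76.1 kHz mod fs = 12.5 kHz.
12.5 kHz > fs/2 = 10.6 kHz, folds to fs − 12.5 kHz = 8.7 kHz.
61.4 kHz mod fs = 19 kHz.
19 kHz > fs/2 = 10.6 kHz, folds to fs − 19 kHz = 2.2 kHz.
Distinct values: {2.2 kHz, 8.7 kHz, 9.3 kHz}.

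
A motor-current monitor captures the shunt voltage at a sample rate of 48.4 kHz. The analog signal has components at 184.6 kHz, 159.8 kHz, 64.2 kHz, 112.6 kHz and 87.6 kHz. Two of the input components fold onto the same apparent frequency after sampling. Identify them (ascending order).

64.2 kHz, 112.6 kHz

fs/2 = 24.2 kHz.
184.6 kHz mod fs = 39.4 kHz.
39.4 kHz > fs/2 = 24.2 kHz, folds to fs − 39.4 kHz = 9 kHz.
159.8 kHz mod fs = 14.6 kHz.
14.6 kHz ≤ fs/2 = 24.2 kHz, appears at 14.6 kHz.
64.2 kHz mod fs = 15.8 kHz.
15.8 kHz ≤ fs/2 = 24.2 kHz, appears at 15.8 kHz.
112.6 kHz mod fs = 15.8 kHz.
15.8 kHz ≤ fs/2 = 24.2 kHz, appears at 15.8 kHz.
87.6 kHz mod fs = 39.2 kHz.
39.2 kHz > fs/2 = 24.2 kHz, folds to fs − 39.2 kHz = 9.2 kHz.
64.2 kHz and 112.6 kHz both map to 15.8 kHz.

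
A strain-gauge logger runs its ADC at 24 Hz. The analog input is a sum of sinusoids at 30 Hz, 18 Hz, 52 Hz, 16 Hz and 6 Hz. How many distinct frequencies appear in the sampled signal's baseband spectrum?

fs/2 = 12 Hz.
30 Hz mod fs = 6 Hz.
6 Hz ≤ fs/2 = 12 Hz, appears at 6 Hz.
18 Hz > fs/2 = 12 Hz, folds to fs − 18 Hz = 6 Hz.
52 Hz mod fs = 4 Hz.
4 Hz ≤ fs/2 = 12 Hz, appears at 4 Hz.
16 Hz > fs/2 = 12 Hz, folds to fs − 16 Hz = 8 Hz.
6 Hz ≤ fs/2 = 12 Hz, passes unchanged.
Distinct values: {4 Hz, 6 Hz, 8 Hz} → 3.

3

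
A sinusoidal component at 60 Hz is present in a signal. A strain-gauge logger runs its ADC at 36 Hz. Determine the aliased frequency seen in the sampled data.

12 Hz

60 Hz mod fs = 24 Hz.
24 Hz > fs/2 = 18 Hz, folds to fs − 24 Hz = 12 Hz.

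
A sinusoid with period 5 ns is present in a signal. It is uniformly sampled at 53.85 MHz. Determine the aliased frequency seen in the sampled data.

T = 5 ns → f = 1/T = 200 MHz.
200 MHz mod fs = 38.45 MHz.
38.45 MHz > fs/2 = 26.925 MHz, folds to fs − 38.45 MHz = 15.4 MHz.

15.4 MHz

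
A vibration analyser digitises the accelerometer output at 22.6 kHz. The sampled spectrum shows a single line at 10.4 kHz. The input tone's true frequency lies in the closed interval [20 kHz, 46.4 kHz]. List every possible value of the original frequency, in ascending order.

33 kHz, 34.8 kHz

Frequencies that alias to 10.4 kHz are k·fs ± 10.4 kHz for integer k ≥ 0.
k=0: 10.4 kHz.
k=1: 12.2 kHz, 33 kHz.
k=2: 34.8 kHz, 55.6 kHz.
k=3: 57.4 kHz, 78.2 kHz.
Within [20 kHz, 46.4 kHz]: 33 kHz, 34.8 kHz.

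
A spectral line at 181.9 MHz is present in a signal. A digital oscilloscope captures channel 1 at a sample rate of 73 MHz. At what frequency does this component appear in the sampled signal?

35.9 MHz

181.9 MHz mod fs = 35.9 MHz.
35.9 MHz ≤ fs/2 = 36.5 MHz, appears at 35.9 MHz.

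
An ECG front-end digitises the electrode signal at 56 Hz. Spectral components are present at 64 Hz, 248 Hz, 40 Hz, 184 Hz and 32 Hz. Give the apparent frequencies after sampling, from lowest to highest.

8 Hz, 16 Hz, 24 Hz

fs/2 = 28 Hz.
64 Hz mod fs = 8 Hz.
8 Hz ≤ fs/2 = 28 Hz, appears at 8 Hz.
248 Hz mod fs = 24 Hz.
24 Hz ≤ fs/2 = 28 Hz, appears at 24 Hz.
40 Hz > fs/2 = 28 Hz, folds to fs − 40 Hz = 16 Hz.
184 Hz mod fs = 16 Hz.
16 Hz ≤ fs/2 = 28 Hz, appears at 16 Hz.
32 Hz > fs/2 = 28 Hz, folds to fs − 32 Hz = 24 Hz.
Distinct values: {8 Hz, 16 Hz, 24 Hz}.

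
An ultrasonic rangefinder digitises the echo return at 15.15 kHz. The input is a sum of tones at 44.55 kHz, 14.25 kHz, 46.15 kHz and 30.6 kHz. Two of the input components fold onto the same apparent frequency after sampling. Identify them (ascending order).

fs/2 = 7.575 kHz.
44.55 kHz mod fs = 14.25 kHz.
14.25 kHz > fs/2 = 7.575 kHz, folds to fs − 14.25 kHz = 0.9 kHz.
14.25 kHz > fs/2 = 7.575 kHz, folds to fs − 14.25 kHz = 0.9 kHz.
46.15 kHz mod fs = 0.7 kHz.
0.7 kHz ≤ fs/2 = 7.575 kHz, appears at 0.7 kHz.
30.6 kHz mod fs = 0.3 kHz.
0.3 kHz ≤ fs/2 = 7.575 kHz, appears at 0.3 kHz.
14.25 kHz and 44.55 kHz both map to 0.9 kHz.

14.25 kHz, 44.55 kHz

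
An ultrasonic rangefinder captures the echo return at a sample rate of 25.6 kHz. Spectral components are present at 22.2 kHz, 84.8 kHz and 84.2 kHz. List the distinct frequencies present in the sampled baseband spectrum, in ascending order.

3.4 kHz, 7.4 kHz, 8 kHz

fs/2 = 12.8 kHz.
22.2 kHz > fs/2 = 12.8 kHz, folds to fs − 22.2 kHz = 3.4 kHz.
84.8 kHz mod fs = 8 kHz.
8 kHz ≤ fs/2 = 12.8 kHz, appears at 8 kHz.
84.2 kHz mod fs = 7.4 kHz.
7.4 kHz ≤ fs/2 = 12.8 kHz, appears at 7.4 kHz.
Distinct values: {3.4 kHz, 7.4 kHz, 8 kHz}.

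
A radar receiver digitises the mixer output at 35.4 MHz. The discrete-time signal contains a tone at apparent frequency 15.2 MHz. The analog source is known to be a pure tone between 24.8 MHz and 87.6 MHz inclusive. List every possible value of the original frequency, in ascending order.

50.6 MHz, 55.6 MHz, 86 MHz

Frequencies that alias to 15.2 MHz are k·fs ± 15.2 MHz for integer k ≥ 0.
k=0: 15.2 MHz.
k=1: 20.2 MHz, 50.6 MHz.
k=2: 55.6 MHz, 86 MHz.
k=3: 91 MHz, 121.4 MHz.
Within [24.8 MHz, 87.6 MHz]: 50.6 MHz, 55.6 MHz, 86 MHz.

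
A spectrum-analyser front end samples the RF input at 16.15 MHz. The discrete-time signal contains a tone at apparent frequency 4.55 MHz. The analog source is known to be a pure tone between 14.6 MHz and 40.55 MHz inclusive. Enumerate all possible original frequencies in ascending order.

Frequencies that alias to 4.55 MHz are k·fs ± 4.55 MHz for integer k ≥ 0.
k=0: 4.55 MHz.
k=1: 11.6 MHz, 20.7 MHz.
k=2: 27.75 MHz, 36.85 MHz.
k=3: 43.9 MHz, 53 MHz.
Within [14.6 MHz, 40.55 MHz]: 20.7 MHz, 27.75 MHz, 36.85 MHz.

20.7 MHz, 27.75 MHz, 36.85 MHz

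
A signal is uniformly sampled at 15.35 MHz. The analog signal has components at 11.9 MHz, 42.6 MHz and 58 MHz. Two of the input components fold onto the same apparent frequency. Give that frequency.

fs/2 = 7.675 MHz.
11.9 MHz > fs/2 = 7.675 MHz, folds to fs − 11.9 MHz = 3.45 MHz.
42.6 MHz mod fs = 11.9 MHz.
11.9 MHz > fs/2 = 7.675 MHz, folds to fs − 11.9 MHz = 3.45 MHz.
58 MHz mod fs = 11.95 MHz.
11.95 MHz > fs/2 = 7.675 MHz, folds to fs − 11.95 MHz = 3.4 MHz.
11.9 MHz and 42.6 MHz both map to 3.45 MHz.

3.45 MHz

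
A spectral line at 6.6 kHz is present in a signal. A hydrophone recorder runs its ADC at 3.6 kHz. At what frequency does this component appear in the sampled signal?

0.6 kHz

6.6 kHz mod fs = 3 kHz.
3 kHz > fs/2 = 1.8 kHz, folds to fs − 3 kHz = 0.6 kHz.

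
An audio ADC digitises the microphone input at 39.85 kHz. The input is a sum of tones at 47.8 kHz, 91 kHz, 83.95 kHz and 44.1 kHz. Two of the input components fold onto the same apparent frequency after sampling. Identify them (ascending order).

44.1 kHz, 83.95 kHz

fs/2 = 19.925 kHz.
47.8 kHz mod fs = 7.95 kHz.
7.95 kHz ≤ fs/2 = 19.925 kHz, appears at 7.95 kHz.
91 kHz mod fs = 11.3 kHz.
11.3 kHz ≤ fs/2 = 19.925 kHz, appears at 11.3 kHz.
83.95 kHz mod fs = 4.25 kHz.
4.25 kHz ≤ fs/2 = 19.925 kHz, appears at 4.25 kHz.
44.1 kHz mod fs = 4.25 kHz.
4.25 kHz ≤ fs/2 = 19.925 kHz, appears at 4.25 kHz.
44.1 kHz and 83.95 kHz both map to 4.25 kHz.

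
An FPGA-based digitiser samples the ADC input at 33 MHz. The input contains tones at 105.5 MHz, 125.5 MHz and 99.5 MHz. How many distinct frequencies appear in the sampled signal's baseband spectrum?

2

fs/2 = 16.5 MHz.
105.5 MHz mod fs = 6.5 MHz.
6.5 MHz ≤ fs/2 = 16.5 MHz, appears at 6.5 MHz.
125.5 MHz mod fs = 26.5 MHz.
26.5 MHz > fs/2 = 16.5 MHz, folds to fs − 26.5 MHz = 6.5 MHz.
99.5 MHz mod fs = 0.5 MHz.
0.5 MHz ≤ fs/2 = 16.5 MHz, appears at 0.5 MHz.
Distinct values: {0.5 MHz, 6.5 MHz} → 2.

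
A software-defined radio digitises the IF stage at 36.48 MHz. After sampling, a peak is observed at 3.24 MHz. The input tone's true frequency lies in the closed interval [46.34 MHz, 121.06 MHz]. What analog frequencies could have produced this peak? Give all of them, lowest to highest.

69.72 MHz, 76.2 MHz, 106.2 MHz, 112.68 MHz

Frequencies that alias to 3.24 MHz are k·fs ± 3.24 MHz for integer k ≥ 0.
k=0: 3.24 MHz.
k=1: 33.24 MHz, 39.72 MHz.
k=2: 69.72 MHz, 76.2 MHz.
k=3: 106.2 MHz, 112.68 MHz.
k=4: 142.68 MHz, 149.16 MHz.
Within [46.34 MHz, 121.06 MHz]: 69.72 MHz, 76.2 MHz, 106.2 MHz, 112.68 MHz.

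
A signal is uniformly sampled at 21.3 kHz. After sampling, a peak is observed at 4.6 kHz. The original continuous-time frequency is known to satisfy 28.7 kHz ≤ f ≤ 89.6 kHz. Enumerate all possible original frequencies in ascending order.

Frequencies that alias to 4.6 kHz are k·fs ± 4.6 kHz for integer k ≥ 0.
k=0: 4.6 kHz.
k=1: 16.7 kHz, 25.9 kHz.
k=2: 38 kHz, 47.2 kHz.
k=3: 59.3 kHz, 68.5 kHz.
k=4: 80.6 kHz, 89.8 kHz.
k=5: 101.9 kHz, 111.1 kHz.
Within [28.7 kHz, 89.6 kHz]: 38 kHz, 47.2 kHz, 59.3 kHz, 68.5 kHz, 80.6 kHz.

38 kHz, 47.2 kHz, 59.3 kHz, 68.5 kHz, 80.6 kHz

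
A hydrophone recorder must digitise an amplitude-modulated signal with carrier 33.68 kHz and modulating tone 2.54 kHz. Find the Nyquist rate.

72.44 kHz

AM sidebands sit at fc ± fm = 31.14 kHz and 36.22 kHz.
Highest-frequency component: 36.22 kHz.
Nyquist rate = 2 × 36.22 kHz = 72.44 kHz.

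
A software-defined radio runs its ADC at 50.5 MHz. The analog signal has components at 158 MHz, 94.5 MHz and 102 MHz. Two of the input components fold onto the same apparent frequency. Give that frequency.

6.5 MHz

fs/2 = 25.25 MHz.
158 MHz mod fs = 6.5 MHz.
6.5 MHz ≤ fs/2 = 25.25 MHz, appears at 6.5 MHz.
94.5 MHz mod fs = 44 MHz.
44 MHz > fs/2 = 25.25 MHz, folds to fs − 44 MHz = 6.5 MHz.
102 MHz mod fs = 1 MHz.
1 MHz ≤ fs/2 = 25.25 MHz, appears at 1 MHz.
94.5 MHz and 158 MHz both map to 6.5 MHz.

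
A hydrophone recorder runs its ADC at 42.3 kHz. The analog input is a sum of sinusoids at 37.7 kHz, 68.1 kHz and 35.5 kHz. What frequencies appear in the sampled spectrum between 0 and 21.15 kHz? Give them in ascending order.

4.6 kHz, 6.8 kHz, 16.5 kHz

fs/2 = 21.15 kHz.
37.7 kHz > fs/2 = 21.15 kHz, folds to fs − 37.7 kHz = 4.6 kHz.
68.1 kHz mod fs = 25.8 kHz.
25.8 kHz > fs/2 = 21.15 kHz, folds to fs − 25.8 kHz = 16.5 kHz.
35.5 kHz > fs/2 = 21.15 kHz, folds to fs − 35.5 kHz = 6.8 kHz.
Distinct values: {4.6 kHz, 6.8 kHz, 16.5 kHz}.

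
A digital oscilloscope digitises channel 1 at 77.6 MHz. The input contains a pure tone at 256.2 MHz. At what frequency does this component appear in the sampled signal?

23.4 MHz

256.2 MHz mod fs = 23.4 MHz.
23.4 MHz ≤ fs/2 = 38.8 MHz, appears at 23.4 MHz.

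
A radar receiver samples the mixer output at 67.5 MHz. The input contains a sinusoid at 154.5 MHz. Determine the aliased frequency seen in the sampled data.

154.5 MHz mod fs = 19.5 MHz.
19.5 MHz ≤ fs/2 = 33.75 MHz, appears at 19.5 MHz.

19.5 MHz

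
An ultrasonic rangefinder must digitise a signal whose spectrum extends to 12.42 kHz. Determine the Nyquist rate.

Nyquist rate = 2 × 12.42 kHz = 24.84 kHz.

24.84 kHz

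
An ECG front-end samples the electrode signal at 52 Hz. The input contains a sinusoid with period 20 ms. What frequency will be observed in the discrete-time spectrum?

T = 20 ms → f = 1/T = 50 Hz.
50 Hz > fs/2 = 26 Hz, folds to fs − 50 Hz = 2 Hz.

2 Hz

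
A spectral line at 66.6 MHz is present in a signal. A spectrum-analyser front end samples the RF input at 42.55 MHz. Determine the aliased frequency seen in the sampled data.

66.6 MHz mod fs = 24.05 MHz.
24.05 MHz > fs/2 = 21.275 MHz, folds to fs − 24.05 MHz = 18.5 MHz.

18.5 MHz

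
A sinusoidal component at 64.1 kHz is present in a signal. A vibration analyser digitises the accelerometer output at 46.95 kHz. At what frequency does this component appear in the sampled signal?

17.15 kHz

64.1 kHz mod fs = 17.15 kHz.
17.15 kHz ≤ fs/2 = 23.475 kHz, appears at 17.15 kHz.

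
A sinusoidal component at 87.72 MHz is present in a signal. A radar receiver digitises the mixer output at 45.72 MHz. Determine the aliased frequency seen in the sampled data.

87.72 MHz mod fs = 42 MHz.
42 MHz > fs/2 = 22.86 MHz, folds to fs − 42 MHz = 3.72 MHz.

3.72 MHz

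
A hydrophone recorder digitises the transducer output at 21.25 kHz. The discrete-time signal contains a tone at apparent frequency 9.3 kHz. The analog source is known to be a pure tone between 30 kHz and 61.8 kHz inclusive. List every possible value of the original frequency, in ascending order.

30.55 kHz, 33.2 kHz, 51.8 kHz, 54.45 kHz

Frequencies that alias to 9.3 kHz are k·fs ± 9.3 kHz for integer k ≥ 0.
k=0: 9.3 kHz.
k=1: 11.95 kHz, 30.55 kHz.
k=2: 33.2 kHz, 51.8 kHz.
k=3: 54.45 kHz, 73.05 kHz.
k=4: 75.7 kHz, 94.3 kHz.
Within [30 kHz, 61.8 kHz]: 30.55 kHz, 33.2 kHz, 51.8 kHz, 54.45 kHz.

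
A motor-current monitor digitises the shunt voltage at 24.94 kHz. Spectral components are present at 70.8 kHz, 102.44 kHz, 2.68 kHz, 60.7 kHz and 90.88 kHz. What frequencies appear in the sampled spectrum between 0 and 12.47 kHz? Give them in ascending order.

2.68 kHz, 4.02 kHz, 8.88 kHz, 10.82 kHz

fs/2 = 12.47 kHz.
70.8 kHz mod fs = 20.92 kHz.
20.92 kHz > fs/2 = 12.47 kHz, folds to fs − 20.92 kHz = 4.02 kHz.
102.44 kHz mod fs = 2.68 kHz.
2.68 kHz ≤ fs/2 = 12.47 kHz, appears at 2.68 kHz.
2.68 kHz ≤ fs/2 = 12.47 kHz, passes unchanged.
60.7 kHz mod fs = 10.82 kHz.
10.82 kHz ≤ fs/2 = 12.47 kHz, appears at 10.82 kHz.
90.88 kHz mod fs = 16.06 kHz.
16.06 kHz > fs/2 = 12.47 kHz, folds to fs − 16.06 kHz = 8.88 kHz.
Distinct values: {2.68 kHz, 4.02 kHz, 8.88 kHz, 10.82 kHz}.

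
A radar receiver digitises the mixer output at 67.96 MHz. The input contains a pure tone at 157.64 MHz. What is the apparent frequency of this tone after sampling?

21.72 MHz

157.64 MHz mod fs = 21.72 MHz.
21.72 MHz ≤ fs/2 = 33.98 MHz, appears at 21.72 MHz.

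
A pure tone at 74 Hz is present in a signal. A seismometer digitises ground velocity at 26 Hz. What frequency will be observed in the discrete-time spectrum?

4 Hz

74 Hz mod fs = 22 Hz.
22 Hz > fs/2 = 13 Hz, folds to fs − 22 Hz = 4 Hz.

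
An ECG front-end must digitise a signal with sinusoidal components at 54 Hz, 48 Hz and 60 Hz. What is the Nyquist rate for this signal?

120 Hz

Highest-frequency component: 60 Hz.
Nyquist rate = 2 × 60 Hz = 120 Hz.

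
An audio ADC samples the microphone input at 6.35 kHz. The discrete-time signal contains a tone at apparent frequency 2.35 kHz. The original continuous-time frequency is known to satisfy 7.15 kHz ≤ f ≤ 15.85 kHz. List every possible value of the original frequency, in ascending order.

Frequencies that alias to 2.35 kHz are k·fs ± 2.35 kHz for integer k ≥ 0.
k=0: 2.35 kHz.
k=1: 4 kHz, 8.7 kHz.
k=2: 10.35 kHz, 15.05 kHz.
k=3: 16.7 kHz, 21.4 kHz.
Within [7.15 kHz, 15.85 kHz]: 8.7 kHz, 10.35 kHz, 15.05 kHz.

8.7 kHz, 10.35 kHz, 15.05 kHz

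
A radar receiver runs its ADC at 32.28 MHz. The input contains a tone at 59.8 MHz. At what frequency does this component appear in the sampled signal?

4.76 MHz

59.8 MHz mod fs = 27.52 MHz.
27.52 MHz > fs/2 = 16.14 MHz, folds to fs − 27.52 MHz = 4.76 MHz.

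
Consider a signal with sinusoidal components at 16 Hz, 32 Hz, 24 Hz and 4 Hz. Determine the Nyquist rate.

Highest-frequency component: 32 Hz.
Nyquist rate = 2 × 32 Hz = 64 Hz.

64 Hz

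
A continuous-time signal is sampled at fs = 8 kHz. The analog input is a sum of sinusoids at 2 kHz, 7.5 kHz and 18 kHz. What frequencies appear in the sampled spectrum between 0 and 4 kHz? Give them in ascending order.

fs/2 = 4 kHz.
2 kHz ≤ fs/2 = 4 kHz, passes unchanged.
7.5 kHz > fs/2 = 4 kHz, folds to fs − 7.5 kHz = 0.5 kHz.
18 kHz mod fs = 2 kHz.
2 kHz ≤ fs/2 = 4 kHz, appears at 2 kHz.
Distinct values: {0.5 kHz, 2 kHz}.

0.5 kHz, 2 kHz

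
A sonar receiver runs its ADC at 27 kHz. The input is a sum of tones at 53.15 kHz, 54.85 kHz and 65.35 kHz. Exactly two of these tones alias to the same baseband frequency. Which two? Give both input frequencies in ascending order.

53.15 kHz, 54.85 kHz

fs/2 = 13.5 kHz.
53.15 kHz mod fs = 26.15 kHz.
26.15 kHz > fs/2 = 13.5 kHz, folds to fs − 26.15 kHz = 0.85 kHz.
54.85 kHz mod fs = 0.85 kHz.
0.85 kHz ≤ fs/2 = 13.5 kHz, appears at 0.85 kHz.
65.35 kHz mod fs = 11.35 kHz.
11.35 kHz ≤ fs/2 = 13.5 kHz, appears at 11.35 kHz.
53.15 kHz and 54.85 kHz both map to 0.85 kHz.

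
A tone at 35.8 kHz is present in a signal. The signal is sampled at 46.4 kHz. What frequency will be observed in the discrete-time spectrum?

35.8 kHz > fs/2 = 23.2 kHz, folds to fs − 35.8 kHz = 10.6 kHz.

10.6 kHz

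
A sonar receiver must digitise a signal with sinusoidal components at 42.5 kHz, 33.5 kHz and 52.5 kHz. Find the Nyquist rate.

105 kHz

Highest-frequency component: 52.5 kHz.
Nyquist rate = 2 × 52.5 kHz = 105 kHz.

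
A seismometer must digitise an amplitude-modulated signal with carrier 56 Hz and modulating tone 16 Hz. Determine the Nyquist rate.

AM sidebands sit at fc ± fm = 40 Hz and 72 Hz.
Highest-frequency component: 72 Hz.
Nyquist rate = 2 × 72 Hz = 144 Hz.

144 Hz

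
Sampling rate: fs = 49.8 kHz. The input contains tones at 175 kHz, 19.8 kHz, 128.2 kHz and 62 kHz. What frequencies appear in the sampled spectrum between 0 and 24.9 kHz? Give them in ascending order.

fs/2 = 24.9 kHz.
175 kHz mod fs = 25.6 kHz.
25.6 kHz > fs/2 = 24.9 kHz, folds to fs − 25.6 kHz = 24.2 kHz.
19.8 kHz ≤ fs/2 = 24.9 kHz, passes unchanged.
128.2 kHz mod fs = 28.6 kHz.
28.6 kHz > fs/2 = 24.9 kHz, folds to fs − 28.6 kHz = 21.2 kHz.
62 kHz mod fs = 12.2 kHz.
12.2 kHz ≤ fs/2 = 24.9 kHz, appears at 12.2 kHz.
Distinct values: {12.2 kHz, 19.8 kHz, 21.2 kHz, 24.2 kHz}.

12.2 kHz, 19.8 kHz, 21.2 kHz, 24.2 kHz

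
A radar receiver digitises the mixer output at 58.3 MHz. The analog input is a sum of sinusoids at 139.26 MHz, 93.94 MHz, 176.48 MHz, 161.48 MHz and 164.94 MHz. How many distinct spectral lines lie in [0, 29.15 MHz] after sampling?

4

fs/2 = 29.15 MHz.
139.26 MHz mod fs = 22.66 MHz.
22.66 MHz ≤ fs/2 = 29.15 MHz, appears at 22.66 MHz.
93.94 MHz mod fs = 35.64 MHz.
35.64 MHz > fs/2 = 29.15 MHz, folds to fs − 35.64 MHz = 22.66 MHz.
176.48 MHz mod fs = 1.58 MHz.
1.58 MHz ≤ fs/2 = 29.15 MHz, appears at 1.58 MHz.
161.48 MHz mod fs = 44.88 MHz.
44.88 MHz > fs/2 = 29.15 MHz, folds to fs − 44.88 MHz = 13.42 MHz.
164.94 MHz mod fs = 48.34 MHz.
48.34 MHz > fs/2 = 29.15 MHz, folds to fs − 48.34 MHz = 9.96 MHz.
Distinct values: {1.58 MHz, 9.96 MHz, 13.42 MHz, 22.66 MHz} → 4.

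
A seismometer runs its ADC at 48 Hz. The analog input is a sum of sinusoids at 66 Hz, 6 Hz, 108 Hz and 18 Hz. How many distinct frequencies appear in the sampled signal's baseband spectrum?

fs/2 = 24 Hz.
66 Hz mod fs = 18 Hz.
18 Hz ≤ fs/2 = 24 Hz, appears at 18 Hz.
6 Hz ≤ fs/2 = 24 Hz, passes unchanged.
108 Hz mod fs = 12 Hz.
12 Hz ≤ fs/2 = 24 Hz, appears at 12 Hz.
18 Hz ≤ fs/2 = 24 Hz, passes unchanged.
Distinct values: {6 Hz, 12 Hz, 18 Hz} → 3.

3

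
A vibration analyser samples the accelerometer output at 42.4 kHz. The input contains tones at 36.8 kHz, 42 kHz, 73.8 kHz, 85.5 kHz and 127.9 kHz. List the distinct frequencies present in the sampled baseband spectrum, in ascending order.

0.4 kHz, 0.7 kHz, 5.6 kHz, 11 kHz

fs/2 = 21.2 kHz.
36.8 kHz > fs/2 = 21.2 kHz, folds to fs − 36.8 kHz = 5.6 kHz.
42 kHz > fs/2 = 21.2 kHz, folds to fs − 42 kHz = 0.4 kHz.
73.8 kHz mod fs = 31.4 kHz.
31.4 kHz > fs/2 = 21.2 kHz, folds to fs − 31.4 kHz = 11 kHz.
85.5 kHz mod fs = 0.7 kHz.
0.7 kHz ≤ fs/2 = 21.2 kHz, appears at 0.7 kHz.
127.9 kHz mod fs = 0.7 kHz.
0.7 kHz ≤ fs/2 = 21.2 kHz, appears at 0.7 kHz.
Distinct values: {0.4 kHz, 0.7 kHz, 5.6 kHz, 11 kHz}.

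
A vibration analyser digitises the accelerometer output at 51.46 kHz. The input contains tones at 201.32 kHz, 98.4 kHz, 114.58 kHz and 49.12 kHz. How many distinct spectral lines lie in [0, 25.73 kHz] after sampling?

fs/2 = 25.73 kHz.
201.32 kHz mod fs = 46.94 kHz.
46.94 kHz > fs/2 = 25.73 kHz, folds to fs − 46.94 kHz = 4.52 kHz.
98.4 kHz mod fs = 46.94 kHz.
46.94 kHz > fs/2 = 25.73 kHz, folds to fs − 46.94 kHz = 4.52 kHz.
114.58 kHz mod fs = 11.66 kHz.
11.66 kHz ≤ fs/2 = 25.73 kHz, appears at 11.66 kHz.
49.12 kHz > fs/2 = 25.73 kHz, folds to fs − 49.12 kHz = 2.34 kHz.
Distinct values: {2.34 kHz, 4.52 kHz, 11.66 kHz} → 3.

3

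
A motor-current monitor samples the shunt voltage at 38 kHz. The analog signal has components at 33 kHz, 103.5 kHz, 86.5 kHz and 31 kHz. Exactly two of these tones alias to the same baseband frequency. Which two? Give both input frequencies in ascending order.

86.5 kHz, 103.5 kHz

fs/2 = 19 kHz.
33 kHz > fs/2 = 19 kHz, folds to fs − 33 kHz = 5 kHz.
103.5 kHz mod fs = 27.5 kHz.
27.5 kHz > fs/2 = 19 kHz, folds to fs − 27.5 kHz = 10.5 kHz.
86.5 kHz mod fs = 10.5 kHz.
10.5 kHz ≤ fs/2 = 19 kHz, appears at 10.5 kHz.
31 kHz > fs/2 = 19 kHz, folds to fs − 31 kHz = 7 kHz.
86.5 kHz and 103.5 kHz both map to 10.5 kHz.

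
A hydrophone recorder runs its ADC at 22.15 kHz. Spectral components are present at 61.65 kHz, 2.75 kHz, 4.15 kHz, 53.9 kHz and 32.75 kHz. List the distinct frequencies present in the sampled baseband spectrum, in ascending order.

2.75 kHz, 4.15 kHz, 4.8 kHz, 9.6 kHz, 10.6 kHz

fs/2 = 11.075 kHz.
61.65 kHz mod fs = 17.35 kHz.
17.35 kHz > fs/2 = 11.075 kHz, folds to fs − 17.35 kHz = 4.8 kHz.
2.75 kHz ≤ fs/2 = 11.075 kHz, passes unchanged.
4.15 kHz ≤ fs/2 = 11.075 kHz, passes unchanged.
53.9 kHz mod fs = 9.6 kHz.
9.6 kHz ≤ fs/2 = 11.075 kHz, appears at 9.6 kHz.
32.75 kHz mod fs = 10.6 kHz.
10.6 kHz ≤ fs/2 = 11.075 kHz, appears at 10.6 kHz.
Distinct values: {2.75 kHz, 4.15 kHz, 4.8 kHz, 9.6 kHz, 10.6 kHz}.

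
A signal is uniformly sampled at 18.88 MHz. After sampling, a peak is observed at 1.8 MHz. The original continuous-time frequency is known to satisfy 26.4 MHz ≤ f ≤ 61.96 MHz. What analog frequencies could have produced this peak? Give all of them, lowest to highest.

35.96 MHz, 39.56 MHz, 54.84 MHz, 58.44 MHz

Frequencies that alias to 1.8 MHz are k·fs ± 1.8 MHz for integer k ≥ 0.
k=0: 1.8 MHz.
k=1: 17.08 MHz, 20.68 MHz.
k=2: 35.96 MHz, 39.56 MHz.
k=3: 54.84 MHz, 58.44 MHz.
k=4: 73.72 MHz, 77.32 MHz.
Within [26.4 MHz, 61.96 MHz]: 35.96 MHz, 39.56 MHz, 54.84 MHz, 58.44 MHz.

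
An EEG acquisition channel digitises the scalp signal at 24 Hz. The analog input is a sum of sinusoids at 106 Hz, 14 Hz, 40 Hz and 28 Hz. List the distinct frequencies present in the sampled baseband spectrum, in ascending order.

fs/2 = 12 Hz.
106 Hz mod fs = 10 Hz.
10 Hz ≤ fs/2 = 12 Hz, appears at 10 Hz.
14 Hz > fs/2 = 12 Hz, folds to fs − 14 Hz = 10 Hz.
40 Hz mod fs = 16 Hz.
16 Hz > fs/2 = 12 Hz, folds to fs − 16 Hz = 8 Hz.
28 Hz mod fs = 4 Hz.
4 Hz ≤ fs/2 = 12 Hz, appears at 4 Hz.
Distinct values: {4 Hz, 8 Hz, 10 Hz}.

4 Hz, 8 Hz, 10 Hz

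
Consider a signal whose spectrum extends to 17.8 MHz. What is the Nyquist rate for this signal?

Nyquist rate = 2 × 17.8 MHz = 35.6 MHz.

35.6 MHz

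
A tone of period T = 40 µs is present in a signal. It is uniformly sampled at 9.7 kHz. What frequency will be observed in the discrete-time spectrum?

4.1 kHz

T = 40 µs → f = 1/T = 25 kHz.
25 kHz mod fs = 5.6 kHz.
5.6 kHz > fs/2 = 4.85 kHz, folds to fs − 5.6 kHz = 4.1 kHz.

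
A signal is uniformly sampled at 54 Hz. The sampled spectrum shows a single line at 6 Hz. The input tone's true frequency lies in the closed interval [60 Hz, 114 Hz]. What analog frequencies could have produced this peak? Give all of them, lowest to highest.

60 Hz, 102 Hz, 114 Hz

Frequencies that alias to 6 Hz are k·fs ± 6 Hz for integer k ≥ 0.
k=0: 6 Hz.
k=1: 48 Hz, 60 Hz.
k=2: 102 Hz, 114 Hz.
k=3: 156 Hz, 168 Hz.
Within [60 Hz, 114 Hz]: 60 Hz, 102 Hz, 114 Hz.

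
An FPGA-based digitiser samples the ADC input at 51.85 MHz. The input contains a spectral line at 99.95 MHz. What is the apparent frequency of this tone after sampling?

99.95 MHz mod fs = 48.1 MHz.
48.1 MHz > fs/2 = 25.925 MHz, folds to fs − 48.1 MHz = 3.75 MHz.

3.75 MHz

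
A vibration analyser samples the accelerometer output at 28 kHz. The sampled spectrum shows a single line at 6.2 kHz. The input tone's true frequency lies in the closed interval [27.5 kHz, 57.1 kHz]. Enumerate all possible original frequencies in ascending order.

34.2 kHz, 49.8 kHz

Frequencies that alias to 6.2 kHz are k·fs ± 6.2 kHz for integer k ≥ 0.
k=0: 6.2 kHz.
k=1: 21.8 kHz, 34.2 kHz.
k=2: 49.8 kHz, 62.2 kHz.
k=3: 77.8 kHz, 90.2 kHz.
Within [27.5 kHz, 57.1 kHz]: 34.2 kHz, 49.8 kHz.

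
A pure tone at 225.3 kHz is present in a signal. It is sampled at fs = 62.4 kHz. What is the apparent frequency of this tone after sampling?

24.3 kHz

225.3 kHz mod fs = 38.1 kHz.
38.1 kHz > fs/2 = 31.2 kHz, folds to fs − 38.1 kHz = 24.3 kHz.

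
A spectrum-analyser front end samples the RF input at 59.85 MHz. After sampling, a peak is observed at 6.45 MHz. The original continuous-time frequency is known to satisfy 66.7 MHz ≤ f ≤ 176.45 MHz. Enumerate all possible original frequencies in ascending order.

113.25 MHz, 126.15 MHz, 173.1 MHz

Frequencies that alias to 6.45 MHz are k·fs ± 6.45 MHz for integer k ≥ 0.
k=0: 6.45 MHz.
k=1: 53.4 MHz, 66.3 MHz.
k=2: 113.25 MHz, 126.15 MHz.
k=3: 173.1 MHz, 186 MHz.
k=4: 232.95 MHz, 245.85 MHz.
Within [66.7 MHz, 176.45 MHz]: 113.25 MHz, 126.15 MHz, 173.1 MHz.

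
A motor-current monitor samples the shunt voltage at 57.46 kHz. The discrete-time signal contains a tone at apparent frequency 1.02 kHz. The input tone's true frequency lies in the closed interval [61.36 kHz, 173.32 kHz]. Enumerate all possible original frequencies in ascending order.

Frequencies that alias to 1.02 kHz are k·fs ± 1.02 kHz for integer k ≥ 0.
k=0: 1.02 kHz.
k=1: 56.44 kHz, 58.48 kHz.
k=2: 113.9 kHz, 115.94 kHz.
k=3: 171.36 kHz, 173.4 kHz.
k=4: 228.82 kHz, 230.86 kHz.
Within [61.36 kHz, 173.32 kHz]: 113.9 kHz, 115.94 kHz, 171.36 kHz.

113.9 kHz, 115.94 kHz, 171.36 kHz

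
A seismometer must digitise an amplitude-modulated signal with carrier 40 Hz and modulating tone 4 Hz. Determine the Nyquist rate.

AM sidebands sit at fc ± fm = 36 Hz and 44 Hz.
Highest-frequency component: 44 Hz.
Nyquist rate = 2 × 44 Hz = 88 Hz.

88 Hz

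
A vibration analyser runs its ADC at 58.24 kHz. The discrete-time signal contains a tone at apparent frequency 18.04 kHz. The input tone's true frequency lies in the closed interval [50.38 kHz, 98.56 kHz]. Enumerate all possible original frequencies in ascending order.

Frequencies that alias to 18.04 kHz are k·fs ± 18.04 kHz for integer k ≥ 0.
k=0: 18.04 kHz.
k=1: 40.2 kHz, 76.28 kHz.
k=2: 98.44 kHz, 134.52 kHz.
k=3: 156.68 kHz, 192.76 kHz.
Within [50.38 kHz, 98.56 kHz]: 76.28 kHz, 98.44 kHz.

76.28 kHz, 98.44 kHz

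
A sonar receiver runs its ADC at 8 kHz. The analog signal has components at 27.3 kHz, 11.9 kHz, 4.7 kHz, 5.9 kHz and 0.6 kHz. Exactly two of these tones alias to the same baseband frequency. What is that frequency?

fs/2 = 4 kHz.
27.3 kHz mod fs = 3.3 kHz.
3.3 kHz ≤ fs/2 = 4 kHz, appears at 3.3 kHz.
11.9 kHz mod fs = 3.9 kHz.
3.9 kHz ≤ fs/2 = 4 kHz, appears at 3.9 kHz.
4.7 kHz > fs/2 = 4 kHz, folds to fs − 4.7 kHz = 3.3 kHz.
5.9 kHz > fs/2 = 4 kHz, folds to fs − 5.9 kHz = 2.1 kHz.
0.6 kHz ≤ fs/2 = 4 kHz, passes unchanged.
4.7 kHz and 27.3 kHz both map to 3.3 kHz.

3.3 kHz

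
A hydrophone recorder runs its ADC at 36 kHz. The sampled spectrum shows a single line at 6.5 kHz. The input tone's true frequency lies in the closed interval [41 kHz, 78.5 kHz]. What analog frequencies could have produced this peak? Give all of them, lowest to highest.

Frequencies that alias to 6.5 kHz are k·fs ± 6.5 kHz for integer k ≥ 0.
k=0: 6.5 kHz.
k=1: 29.5 kHz, 42.5 kHz.
k=2: 65.5 kHz, 78.5 kHz.
k=3: 101.5 kHz, 114.5 kHz.
Within [41 kHz, 78.5 kHz]: 42.5 kHz, 65.5 kHz, 78.5 kHz.

42.5 kHz, 65.5 kHz, 78.5 kHz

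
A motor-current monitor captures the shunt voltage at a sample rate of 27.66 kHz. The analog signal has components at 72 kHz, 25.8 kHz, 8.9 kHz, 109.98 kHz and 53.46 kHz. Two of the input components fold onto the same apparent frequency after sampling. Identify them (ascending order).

fs/2 = 13.83 kHz.
72 kHz mod fs = 16.68 kHz.
16.68 kHz > fs/2 = 13.83 kHz, folds to fs − 16.68 kHz = 10.98 kHz.
25.8 kHz > fs/2 = 13.83 kHz, folds to fs − 25.8 kHz = 1.86 kHz.
8.9 kHz ≤ fs/2 = 13.83 kHz, passes unchanged.
109.98 kHz mod fs = 27 kHz.
27 kHz > fs/2 = 13.83 kHz, folds to fs − 27 kHz = 0.66 kHz.
53.46 kHz mod fs = 25.8 kHz.
25.8 kHz > fs/2 = 13.83 kHz, folds to fs − 25.8 kHz = 1.86 kHz.
25.8 kHz and 53.46 kHz both map to 1.86 kHz.

25.8 kHz, 53.46 kHz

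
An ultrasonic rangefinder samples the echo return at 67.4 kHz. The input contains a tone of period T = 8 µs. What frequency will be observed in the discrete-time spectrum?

T = 8 µs → f = 1/T = 125 kHz.
125 kHz mod fs = 57.6 kHz.
57.6 kHz > fs/2 = 33.7 kHz, folds to fs − 57.6 kHz = 9.8 kHz.

9.8 kHz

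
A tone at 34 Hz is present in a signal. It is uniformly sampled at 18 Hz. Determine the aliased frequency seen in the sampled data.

2 Hz

34 Hz mod fs = 16 Hz.
16 Hz > fs/2 = 9 Hz, folds to fs − 16 Hz = 2 Hz.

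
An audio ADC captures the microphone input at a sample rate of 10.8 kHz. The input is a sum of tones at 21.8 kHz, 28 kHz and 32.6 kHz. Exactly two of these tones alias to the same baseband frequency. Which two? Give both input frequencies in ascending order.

21.8 kHz, 32.6 kHz

fs/2 = 5.4 kHz.
21.8 kHz mod fs = 0.2 kHz.
0.2 kHz ≤ fs/2 = 5.4 kHz, appears at 0.2 kHz.
28 kHz mod fs = 6.4 kHz.
6.4 kHz > fs/2 = 5.4 kHz, folds to fs − 6.4 kHz = 4.4 kHz.
32.6 kHz mod fs = 0.2 kHz.
0.2 kHz ≤ fs/2 = 5.4 kHz, appears at 0.2 kHz.
21.8 kHz and 32.6 kHz both map to 0.2 kHz.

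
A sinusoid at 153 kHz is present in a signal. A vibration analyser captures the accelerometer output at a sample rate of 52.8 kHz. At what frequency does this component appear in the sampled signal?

153 kHz mod fs = 47.4 kHz.
47.4 kHz > fs/2 = 26.4 kHz, folds to fs − 47.4 kHz = 5.4 kHz.

5.4 kHz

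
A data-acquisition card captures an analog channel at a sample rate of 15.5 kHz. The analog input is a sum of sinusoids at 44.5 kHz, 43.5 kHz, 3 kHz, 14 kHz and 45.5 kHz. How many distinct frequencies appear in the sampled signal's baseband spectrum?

4

fs/2 = 7.75 kHz.
44.5 kHz mod fs = 13.5 kHz.
13.5 kHz > fs/2 = 7.75 kHz, folds to fs − 13.5 kHz = 2 kHz.
43.5 kHz mod fs = 12.5 kHz.
12.5 kHz > fs/2 = 7.75 kHz, folds to fs − 12.5 kHz = 3 kHz.
3 kHz ≤ fs/2 = 7.75 kHz, passes unchanged.
14 kHz > fs/2 = 7.75 kHz, folds to fs − 14 kHz = 1.5 kHz.
45.5 kHz mod fs = 14.5 kHz.
14.5 kHz > fs/2 = 7.75 kHz, folds to fs − 14.5 kHz = 1 kHz.
Distinct values: {1 kHz, 1.5 kHz, 2 kHz, 3 kHz} → 4.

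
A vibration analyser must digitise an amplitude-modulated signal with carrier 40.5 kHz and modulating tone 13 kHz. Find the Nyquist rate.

AM sidebands sit at fc ± fm = 27.5 kHz and 53.5 kHz.
Highest-frequency component: 53.5 kHz.
Nyquist rate = 2 × 53.5 kHz = 107 kHz.

107 kHz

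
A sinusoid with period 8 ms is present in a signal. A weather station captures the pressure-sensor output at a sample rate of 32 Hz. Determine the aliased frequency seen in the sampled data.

T = 8 ms → f = 1/T = 125 Hz.
125 Hz mod fs = 29 Hz.
29 Hz > fs/2 = 16 Hz, folds to fs − 29 Hz = 3 Hz.

3 Hz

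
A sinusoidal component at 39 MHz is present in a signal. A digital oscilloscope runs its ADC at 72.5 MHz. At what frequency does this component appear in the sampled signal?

39 MHz > fs/2 = 36.25 MHz, folds to fs − 39 MHz = 33.5 MHz.

33.5 MHz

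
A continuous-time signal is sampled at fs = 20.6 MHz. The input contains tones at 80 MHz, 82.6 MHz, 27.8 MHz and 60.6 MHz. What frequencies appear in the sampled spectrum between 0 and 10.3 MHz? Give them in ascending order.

0.2 MHz, 1.2 MHz, 2.4 MHz, 7.2 MHz

fs/2 = 10.3 MHz.
80 MHz mod fs = 18.2 MHz.
18.2 MHz > fs/2 = 10.3 MHz, folds to fs − 18.2 MHz = 2.4 MHz.
82.6 MHz mod fs = 0.2 MHz.
0.2 MHz ≤ fs/2 = 10.3 MHz, appears at 0.2 MHz.
27.8 MHz mod fs = 7.2 MHz.
7.2 MHz ≤ fs/2 = 10.3 MHz, appears at 7.2 MHz.
60.6 MHz mod fs = 19.4 MHz.
19.4 MHz > fs/2 = 10.3 MHz, folds to fs − 19.4 MHz = 1.2 MHz.
Distinct values: {0.2 MHz, 1.2 MHz, 2.4 MHz, 7.2 MHz}.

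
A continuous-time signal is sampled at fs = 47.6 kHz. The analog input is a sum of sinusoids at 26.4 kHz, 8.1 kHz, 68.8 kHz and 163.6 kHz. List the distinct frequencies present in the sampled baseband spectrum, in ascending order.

8.1 kHz, 20.8 kHz, 21.2 kHz

fs/2 = 23.8 kHz.
26.4 kHz > fs/2 = 23.8 kHz, folds to fs − 26.4 kHz = 21.2 kHz.
8.1 kHz ≤ fs/2 = 23.8 kHz, passes unchanged.
68.8 kHz mod fs = 21.2 kHz.
21.2 kHz ≤ fs/2 = 23.8 kHz, appears at 21.2 kHz.
163.6 kHz mod fs = 20.8 kHz.
20.8 kHz ≤ fs/2 = 23.8 kHz, appears at 20.8 kHz.
Distinct values: {8.1 kHz, 20.8 kHz, 21.2 kHz}.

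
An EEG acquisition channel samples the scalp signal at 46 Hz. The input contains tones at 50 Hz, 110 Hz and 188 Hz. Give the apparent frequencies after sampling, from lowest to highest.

4 Hz, 18 Hz

fs/2 = 23 Hz.
50 Hz mod fs = 4 Hz.
4 Hz ≤ fs/2 = 23 Hz, appears at 4 Hz.
110 Hz mod fs = 18 Hz.
18 Hz ≤ fs/2 = 23 Hz, appears at 18 Hz.
188 Hz mod fs = 4 Hz.
4 Hz ≤ fs/2 = 23 Hz, appears at 4 Hz.
Distinct values: {4 Hz, 18 Hz}.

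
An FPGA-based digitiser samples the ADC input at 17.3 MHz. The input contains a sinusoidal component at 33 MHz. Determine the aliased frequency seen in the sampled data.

33 MHz mod fs = 15.7 MHz.
15.7 MHz > fs/2 = 8.65 MHz, folds to fs − 15.7 MHz = 1.6 MHz.

1.6 MHz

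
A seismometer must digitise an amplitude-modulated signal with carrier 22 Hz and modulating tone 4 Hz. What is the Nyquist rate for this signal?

52 Hz

AM sidebands sit at fc ± fm = 18 Hz and 26 Hz.
Highest-frequency component: 26 Hz.
Nyquist rate = 2 × 26 Hz = 52 Hz.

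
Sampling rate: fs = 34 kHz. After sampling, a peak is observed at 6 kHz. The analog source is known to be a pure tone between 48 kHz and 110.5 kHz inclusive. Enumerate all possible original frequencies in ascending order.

62 kHz, 74 kHz, 96 kHz, 108 kHz

Frequencies that alias to 6 kHz are k·fs ± 6 kHz for integer k ≥ 0.
k=0: 6 kHz.
k=1: 28 kHz, 40 kHz.
k=2: 62 kHz, 74 kHz.
k=3: 96 kHz, 108 kHz.
k=4: 130 kHz, 142 kHz.
Within [48 kHz, 110.5 kHz]: 62 kHz, 74 kHz, 96 kHz, 108 kHz.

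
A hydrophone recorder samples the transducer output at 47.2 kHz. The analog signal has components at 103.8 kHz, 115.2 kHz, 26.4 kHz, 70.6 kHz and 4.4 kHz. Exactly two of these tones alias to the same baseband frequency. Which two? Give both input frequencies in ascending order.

fs/2 = 23.6 kHz.
103.8 kHz mod fs = 9.4 kHz.
9.4 kHz ≤ fs/2 = 23.6 kHz, appears at 9.4 kHz.
115.2 kHz mod fs = 20.8 kHz.
20.8 kHz ≤ fs/2 = 23.6 kHz, appears at 20.8 kHz.
26.4 kHz > fs/2 = 23.6 kHz, folds to fs − 26.4 kHz = 20.8 kHz.
70.6 kHz mod fs = 23.4 kHz.
23.4 kHz ≤ fs/2 = 23.6 kHz, appears at 23.4 kHz.
4.4 kHz ≤ fs/2 = 23.6 kHz, passes unchanged.
26.4 kHz and 115.2 kHz both map to 20.8 kHz.

26.4 kHz, 115.2 kHz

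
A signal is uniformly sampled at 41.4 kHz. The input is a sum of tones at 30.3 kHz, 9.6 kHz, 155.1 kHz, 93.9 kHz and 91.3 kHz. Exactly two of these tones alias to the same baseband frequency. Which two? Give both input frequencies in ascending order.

30.3 kHz, 93.9 kHz

fs/2 = 20.7 kHz.
30.3 kHz > fs/2 = 20.7 kHz, folds to fs − 30.3 kHz = 11.1 kHz.
9.6 kHz ≤ fs/2 = 20.7 kHz, passes unchanged.
155.1 kHz mod fs = 30.9 kHz.
30.9 kHz > fs/2 = 20.7 kHz, folds to fs − 30.9 kHz = 10.5 kHz.
93.9 kHz mod fs = 11.1 kHz.
11.1 kHz ≤ fs/2 = 20.7 kHz, appears at 11.1 kHz.
91.3 kHz mod fs = 8.5 kHz.
8.5 kHz ≤ fs/2 = 20.7 kHz, appears at 8.5 kHz.
30.3 kHz and 93.9 kHz both map to 11.1 kHz.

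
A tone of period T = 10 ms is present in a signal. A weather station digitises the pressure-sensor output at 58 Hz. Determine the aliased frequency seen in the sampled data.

16 Hz

T = 10 ms → f = 1/T = 100 Hz.
100 Hz mod fs = 42 Hz.
42 Hz > fs/2 = 29 Hz, folds to fs − 42 Hz = 16 Hz.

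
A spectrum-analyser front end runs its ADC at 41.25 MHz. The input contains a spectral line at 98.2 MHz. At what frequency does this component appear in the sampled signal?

98.2 MHz mod fs = 15.7 MHz.
15.7 MHz ≤ fs/2 = 20.625 MHz, appears at 15.7 MHz.

15.7 MHz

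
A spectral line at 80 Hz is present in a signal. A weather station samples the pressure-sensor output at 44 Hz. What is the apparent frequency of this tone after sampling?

8 Hz

80 Hz mod fs = 36 Hz.
36 Hz > fs/2 = 22 Hz, folds to fs − 36 Hz = 8 Hz.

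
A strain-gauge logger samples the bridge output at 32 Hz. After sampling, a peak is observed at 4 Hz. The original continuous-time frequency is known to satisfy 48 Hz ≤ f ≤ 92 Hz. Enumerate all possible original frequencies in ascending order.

60 Hz, 68 Hz, 92 Hz

Frequencies that alias to 4 Hz are k·fs ± 4 Hz for integer k ≥ 0.
k=0: 4 Hz.
k=1: 28 Hz, 36 Hz.
k=2: 60 Hz, 68 Hz.
k=3: 92 Hz, 100 Hz.
k=4: 124 Hz, 132 Hz.
Within [48 Hz, 92 Hz]: 60 Hz, 68 Hz, 92 Hz.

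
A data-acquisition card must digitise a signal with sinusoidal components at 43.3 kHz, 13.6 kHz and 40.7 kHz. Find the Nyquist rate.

Highest-frequency component: 43.3 kHz.
Nyquist rate = 2 × 43.3 kHz = 86.6 kHz.

86.6 kHz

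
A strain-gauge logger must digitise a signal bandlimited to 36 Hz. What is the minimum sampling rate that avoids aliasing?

72 Hz

Nyquist rate = 2 × 36 Hz = 72 Hz.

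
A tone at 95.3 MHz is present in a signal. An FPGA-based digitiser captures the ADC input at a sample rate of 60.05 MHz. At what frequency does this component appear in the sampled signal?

95.3 MHz mod fs = 35.25 MHz.
35.25 MHz > fs/2 = 30.025 MHz, folds to fs − 35.25 MHz = 24.8 MHz.

24.8 MHz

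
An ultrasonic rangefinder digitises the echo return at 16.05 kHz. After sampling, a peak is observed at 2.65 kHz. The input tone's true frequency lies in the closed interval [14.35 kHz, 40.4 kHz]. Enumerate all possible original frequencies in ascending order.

18.7 kHz, 29.45 kHz, 34.75 kHz

Frequencies that alias to 2.65 kHz are k·fs ± 2.65 kHz for integer k ≥ 0.
k=0: 2.65 kHz.
k=1: 13.4 kHz, 18.7 kHz.
k=2: 29.45 kHz, 34.75 kHz.
k=3: 45.5 kHz, 50.8 kHz.
Within [14.35 kHz, 40.4 kHz]: 18.7 kHz, 29.45 kHz, 34.75 kHz.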